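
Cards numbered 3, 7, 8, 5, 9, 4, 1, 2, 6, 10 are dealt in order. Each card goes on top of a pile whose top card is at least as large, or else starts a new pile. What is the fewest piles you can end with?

Place each on the leftmost legal pile:
3 → new pile 1 (tops now [3])
7 → new pile 2 (tops now [3, 7])
8 → new pile 3 (tops now [3, 7, 8])
5 → pile 2 (tops now [3, 5, 8])
9 → new pile 4 (tops now [3, 5, 8, 9])
4 → pile 2 (tops now [3, 4, 8, 9])
1 → pile 1 (tops now [1, 4, 8, 9])
2 → pile 2 (tops now [1, 2, 8, 9])
6 → pile 3 (tops now [1, 2, 6, 9])
10 → new pile 5 (tops now [1, 2, 6, 9, 10])
Five piles.

5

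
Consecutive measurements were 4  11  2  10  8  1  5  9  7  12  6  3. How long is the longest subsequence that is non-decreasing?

Let dp[i] be the length of the longest such subsequence ending at index i:
i:      1  2  3  4  5  6  7  8  9 10 11 12
a[i]:   4 11  2 10  8  1  5  9  7 12  6  3
dp:     1  2  1  2  2  1  2  3  3  4  3  2
Maximum dp value is 4.

4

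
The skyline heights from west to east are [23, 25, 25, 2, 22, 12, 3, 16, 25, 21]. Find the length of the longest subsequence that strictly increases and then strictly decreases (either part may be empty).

inc[i] = longest strictly increasing subsequence ending at i; dec[i] = longest strictly decreasing subsequence starting at i:
i:      1  2  3  4  5  6  7  8  9 10
a[i]:  23 25 25  2 22 12  3 16 25 21
inc:    1  2  2  1  2  2  2  3  4  4
dec:    4  4  4  1  3  2  1  1  2  1
Best peak at i=2 (value 25): inc=2, dec=4, length 2+4−1 = 5.

5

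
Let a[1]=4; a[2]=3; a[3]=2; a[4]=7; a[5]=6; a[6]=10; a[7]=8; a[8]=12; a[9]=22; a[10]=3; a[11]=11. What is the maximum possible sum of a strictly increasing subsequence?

Let S[i] be the best sum of a strictly increasing subsequence ending at i:
i:      1  2  3  4  5  6  7  8  9 10 11
a[i]:   4  3  2  7  6 10  8 12 22  3 11
S:      4  3  2 11 10 21 19 33 55  5 32
Maximum is 55 (e.g. 4 + 7 + 10 + 12 + 22).

55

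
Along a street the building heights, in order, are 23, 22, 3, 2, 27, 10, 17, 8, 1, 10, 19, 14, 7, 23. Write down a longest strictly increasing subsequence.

Patience tails give the LIS length; then backtrack through the dp parents:
23 → extends → [23]
22 → replaces 23 → [22]
3 → replaces 22 → [3]
2 → replaces 3 → [2]
27 → extends → [2, 27]
10 → replaces 27 → [2, 10]
17 → extends → [2, 10, 17]
8 → replaces 10 → [2, 8, 17]
1 → replaces 2 → [1, 8, 17]
10 → replaces 17 → [1, 8, 10]
19 → extends → [1, 8, 10, 19]
14 → replaces 19 → [1, 8, 10, 14]
7 → replaces 8 → [1, 7, 10, 14]
23 → extends → [1, 7, 10, 14, 23]
Length 5; one witness is 3, 10, 17, 19, 23.

3, 10, 17, 19, 23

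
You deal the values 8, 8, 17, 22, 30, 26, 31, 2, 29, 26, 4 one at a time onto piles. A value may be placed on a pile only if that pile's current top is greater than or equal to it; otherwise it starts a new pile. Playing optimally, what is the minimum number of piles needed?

Place each on the leftmost legal pile:
8 → new pile 1 (tops now [8])
8 → pile 1 (tops now [8])
17 → new pile 2 (tops now [8, 17])
22 → new pile 3 (tops now [8, 17, 22])
30 → new pile 4 (tops now [8, 17, 22, 30])
26 → pile 4 (tops now [8, 17, 22, 26])
31 → new pile 5 (tops now [8, 17, 22, 26, 31])
2 → pile 1 (tops now [2, 17, 22, 26, 31])
29 → pile 5 (tops now [2, 17, 22, 26, 29])
26 → pile 4 (tops now [2, 17, 22, 26, 29])
4 → pile 2 (tops now [2, 4, 22, 26, 29])
Five piles.

5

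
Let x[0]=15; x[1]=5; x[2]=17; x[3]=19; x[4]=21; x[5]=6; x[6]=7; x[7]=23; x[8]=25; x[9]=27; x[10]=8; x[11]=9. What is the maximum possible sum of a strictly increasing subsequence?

Let S[i] be the best sum of a strictly increasing subsequence ending at i:
i:       0   1   2   3   4   5   6   7   8   9  10  11
x[i]:   15   5  17  19  21   6   7  23  25  27   8   9
S:      15   5  32  51  72  11  18  95 120 147  26  35
Maximum is 147 (e.g. 15 + 17 + 19 + 21 + 23 + 25 + 27).

147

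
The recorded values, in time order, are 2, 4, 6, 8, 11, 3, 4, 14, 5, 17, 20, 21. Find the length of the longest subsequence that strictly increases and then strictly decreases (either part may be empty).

inc[i] = longest strictly increasing subsequence ending at i; dec[i] = longest strictly decreasing subsequence starting at i:
i:      1  2  3  4  5  6  7  8  9 10 11 12
a[i]:   2  4  6  8 11  3  4 14  5 17 20 21
inc:    1  2  3  4  5  2  3  6  4  7  8  9
dec:    1  2  2  2  2  1  1  2  1  1  1  1
Best peak at i=12 (value 21): inc=9, dec=1, length 9+1−1 = 9.

9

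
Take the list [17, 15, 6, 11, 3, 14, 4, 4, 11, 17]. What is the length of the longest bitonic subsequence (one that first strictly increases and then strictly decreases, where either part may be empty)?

4

inc[i] = longest strictly increasing subsequence ending at i; dec[i] = longest strictly decreasing subsequence starting at i:
i:      1  2  3  4  5  6  7  8  9 10
a[i]:  17 15  6 11  3 14  4  4 11 17
inc:    1  1  1  2  1  3  2  2  3  4
dec:    4  3  2  2  1  2  1  1  1  1
Best peak at i=1 (value 17): inc=1, dec=4, length 1+4−1 = 4.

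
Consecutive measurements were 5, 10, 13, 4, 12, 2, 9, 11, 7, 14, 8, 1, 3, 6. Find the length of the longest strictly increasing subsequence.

Let dp[i] be the length of the longest such subsequence ending at index i:
i:      1  2  3  4  5  6  7  8  9 10 11 12 13 14
a[i]:   5 10 13  4 12  2  9 11  7 14  8  1  3  6
dp:     1  2  3  1  3  1  2  3  2  4  3  1  2  3
Maximum dp value is 4.

4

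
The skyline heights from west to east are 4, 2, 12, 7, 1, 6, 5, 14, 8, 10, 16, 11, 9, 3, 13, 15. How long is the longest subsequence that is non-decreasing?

Track the smallest tail for each achievable length (allowing ties):
4 → extends → [4]
2 → replaces 4 → [2]
12 → extends → [2, 12]
7 → replaces 12 → [2, 7]
1 → replaces 2 → [1, 7]
6 → replaces 7 → [1, 6]
5 → replaces 6 → [1, 5]
14 → extends → [1, 5, 14]
8 → replaces 14 → [1, 5, 8]
10 → extends → [1, 5, 8, 10]
16 → extends → [1, 5, 8, 10, 16]
11 → replaces 16 → [1, 5, 8, 10, 11]
9 → replaces 10 → [1, 5, 8, 9, 11]
3 → replaces 5 → [1, 3, 8, 9, 11]
13 → extends → [1, 3, 8, 9, 11, 13]
15 → extends → [1, 3, 8, 9, 11, 13, 15]
Seven tails, so the longest non-decreasing subsequence has length 7 (e.g. 4, 7, 8, 10, 11, 13, 15).

7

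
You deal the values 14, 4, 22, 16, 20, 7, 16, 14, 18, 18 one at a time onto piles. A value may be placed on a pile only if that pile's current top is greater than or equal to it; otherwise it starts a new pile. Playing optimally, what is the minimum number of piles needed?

4

Place each on the leftmost legal pile:
14 → new pile 1 (tops now [14])
4 → pile 1 (tops now [4])
22 → new pile 2 (tops now [4, 22])
16 → pile 2 (tops now [4, 16])
20 → new pile 3 (tops now [4, 16, 20])
7 → pile 2 (tops now [4, 7, 20])
16 → pile 3 (tops now [4, 7, 16])
14 → pile 3 (tops now [4, 7, 14])
18 → new pile 4 (tops now [4, 7, 14, 18])
18 → pile 4 (tops now [4, 7, 14, 18])
Four piles.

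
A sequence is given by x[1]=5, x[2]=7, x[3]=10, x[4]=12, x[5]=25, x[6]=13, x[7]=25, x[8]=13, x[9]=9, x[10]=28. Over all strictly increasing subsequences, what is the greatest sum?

100

Let S[i] be the best sum of a strictly increasing subsequence ending at i:
i:       1   2   3   4   5   6   7   8   9  10
x[i]:    5   7  10  12  25  13  25  13   9  28
S:       5  12  22  34  59  47  72  47  21 100
Maximum is 100 (e.g. 5 + 7 + 10 + 12 + 13 + 25 + 28).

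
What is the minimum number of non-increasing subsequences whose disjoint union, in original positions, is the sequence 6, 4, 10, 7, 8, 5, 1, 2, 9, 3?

4

Place each on the leftmost legal pile:
6 → new pile 1 (tops now [6])
4 → pile 1 (tops now [4])
10 → new pile 2 (tops now [4, 10])
7 → pile 2 (tops now [4, 7])
8 → new pile 3 (tops now [4, 7, 8])
5 → pile 2 (tops now [4, 5, 8])
1 → pile 1 (tops now [1, 5, 8])
2 → pile 2 (tops now [1, 2, 8])
9 → new pile 4 (tops now [1, 2, 8, 9])
3 → pile 3 (tops now [1, 2, 3, 9])
Four piles.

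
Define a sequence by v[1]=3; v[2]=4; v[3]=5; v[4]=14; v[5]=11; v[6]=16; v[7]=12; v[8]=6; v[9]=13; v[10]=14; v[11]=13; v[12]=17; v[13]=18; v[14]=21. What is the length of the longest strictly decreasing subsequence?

Negate each value so 'decreasing' becomes 'increasing', then run patience tails on the negated sequence:
-3 → extends → [-3]
-4 → replaces -3 → [-4]
-5 → replaces -4 → [-5]
-14 → replaces -5 → [-14]
-11 → extends → [-14, -11]
-16 → replaces -14 → [-16, -11]
-12 → replaces -11 → [-16, -12]
-6 → extends → [-16, -12, -6]
-13 → replaces -12 → [-16, -13, -6]
-14 → replaces -13 → [-16, -14, -6]
-13 → replaces -6 → [-16, -14, -13]
-17 → replaces -16 → [-17, -14, -13]
-18 → replaces -17 → [-18, -14, -13]
-21 → replaces -18 → [-21, -14, -13]
Three tails, so the longest strictly decreasing subsequence of the original has length 3.

3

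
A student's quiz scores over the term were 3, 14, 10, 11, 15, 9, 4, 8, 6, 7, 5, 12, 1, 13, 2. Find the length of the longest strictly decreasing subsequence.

7

Negate each value so 'decreasing' becomes 'increasing', then run patience tails on the negated sequence:
-3 → extends → [-3]
-14 → replaces -3 → [-14]
-10 → extends → [-14, -10]
-11 → replaces -10 → [-14, -11]
-15 → replaces -14 → [-15, -11]
-9 → extends → [-15, -11, -9]
-4 → extends → [-15, -11, -9, -4]
-8 → replaces -4 → [-15, -11, -9, -8]
-6 → extends → [-15, -11, -9, -8, -6]
-7 → replaces -6 → [-15, -11, -9, -8, -7]
-5 → extends → [-15, -11, -9, -8, -7, -5]
-12 → replaces -11 → [-15, -12, -9, -8, -7, -5]
-1 → extends → [-15, -12, -9, -8, -7, -5, -1]
-13 → replaces -12 → [-15, -13, -9, -8, -7, -5, -1]
-2 → replaces -1 → [-15, -13, -9, -8, -7, -5, -2]
Seven tails, so the longest strictly decreasing subsequence of the original has length 7.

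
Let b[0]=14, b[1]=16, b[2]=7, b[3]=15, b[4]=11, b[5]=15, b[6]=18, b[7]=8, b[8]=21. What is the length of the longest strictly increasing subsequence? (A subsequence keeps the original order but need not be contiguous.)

Let dp[i] be the length of the longest such subsequence ending at index i:
i:      0  1  2  3  4  5  6  7  8
b[i]:  14 16  7 15 11 15 18  8 21
dp:     1  2  1  2  2  3  4  2  5
Maximum dp value is 5.

5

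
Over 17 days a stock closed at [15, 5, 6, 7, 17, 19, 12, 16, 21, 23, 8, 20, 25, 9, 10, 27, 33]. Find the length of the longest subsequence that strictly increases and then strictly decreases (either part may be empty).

10

inc[i] = longest strictly increasing subsequence ending at i; dec[i] = longest strictly decreasing subsequence starting at i:
i:      1  2  3  4  5  6  7  8  9 10 11 12 13 14 15 16 17
a[i]:  15  5  6  7 17 19 12 16 21 23  8 20 25  9 10 27 33
inc:    1  1  2  3  4  5  4  5  6  7  4  6  8  5  6  9 10
dec:    3  1  1  1  3  3  2  2  3  3  1  2  2  1  1  1  1
Best peak at i=17 (value 33): inc=10, dec=1, length 10+1−1 = 10.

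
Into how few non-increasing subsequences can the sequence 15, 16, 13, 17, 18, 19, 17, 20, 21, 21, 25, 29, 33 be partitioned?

10

Place each on the leftmost legal pile:
15 → new pile 1 (tops now [15])
16 → new pile 2 (tops now [15, 16])
13 → pile 1 (tops now [13, 16])
17 → new pile 3 (tops now [13, 16, 17])
18 → new pile 4 (tops now [13, 16, 17, 18])
19 → new pile 5 (tops now [13, 16, 17, 18, 19])
17 → pile 3 (tops now [13, 16, 17, 18, 19])
20 → new pile 6 (tops now [13, 16, 17, 18, 19, 20])
21 → new pile 7 (tops now [13, 16, 17, 18, 19, 20, 21])
21 → pile 7 (tops now [13, 16, 17, 18, 19, 20, 21])
25 → new pile 8 (tops now [13, 16, 17, 18, 19, 20, 21, 25])
29 → new pile 9 (tops now [13, 16, 17, 18, 19, 20, 21, 25, 29])
33 → new pile 10 (tops now [13, 16, 17, 18, 19, 20, 21, 25, 29, 33])
Ten piles.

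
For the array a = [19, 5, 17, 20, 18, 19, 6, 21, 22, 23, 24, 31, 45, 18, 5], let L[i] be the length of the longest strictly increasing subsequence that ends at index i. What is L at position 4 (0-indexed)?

dp[i] = 1 + max{dp[j] : j<i, a[j]<a[i]} (or 1 if no such j):
i:      0  1  2  3  4  5  6  7  8  9 10 11 12 13 14
a[i]:  19  5 17 20 18 19  6 21 22 23 24 31 45 18  5
dp:     1  1  2  3  3  4  2  5  6  7  8  9 10  3  1
At index 4 the value is 3.

3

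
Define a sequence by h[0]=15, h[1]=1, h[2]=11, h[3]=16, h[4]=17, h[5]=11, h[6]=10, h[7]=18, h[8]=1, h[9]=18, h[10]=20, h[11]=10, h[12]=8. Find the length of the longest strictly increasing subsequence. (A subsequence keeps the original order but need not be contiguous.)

Track the smallest tail for each achievable length (strict):
15 → extends → [15]
1 → replaces 15 → [1]
11 → extends → [1, 11]
16 → extends → [1, 11, 16]
17 → extends → [1, 11, 16, 17]
11 → already a tail → [1, 11, 16, 17]
10 → replaces 11 → [1, 10, 16, 17]
18 → extends → [1, 10, 16, 17, 18]
1 → already a tail → [1, 10, 16, 17, 18]
18 → already a tail → [1, 10, 16, 17, 18]
20 → extends → [1, 10, 16, 17, 18, 20]
10 → already a tail → [1, 10, 16, 17, 18, 20]
8 → replaces 10 → [1, 8, 16, 17, 18, 20]
Six tails, so the longest strictly increasing subsequence has length 6 (e.g. 1, 11, 16, 17, 18, 20).

6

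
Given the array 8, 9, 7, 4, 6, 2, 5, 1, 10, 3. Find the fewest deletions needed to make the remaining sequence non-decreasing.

Fewest deletions = n − (longest non-decreasing subsequence).
i:      1  2  3  4  5  6  7  8  9 10
a[i]:   8  9  7  4  6  2  5  1 10  3
dp:     1  2  1  1  2  1  2  1  3  2
max dp = 3, so deletions = 10 − 3 = 7.

7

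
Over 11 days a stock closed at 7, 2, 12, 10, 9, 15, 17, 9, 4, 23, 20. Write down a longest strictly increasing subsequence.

7, 12, 15, 17, 23

Patience tails give the LIS length; then backtrack through the dp parents:
7 → extends → [7]
2 → replaces 7 → [2]
12 → extends → [2, 12]
10 → replaces 12 → [2, 10]
9 → replaces 10 → [2, 9]
15 → extends → [2, 9, 15]
17 → extends → [2, 9, 15, 17]
9 → already a tail → [2, 9, 15, 17]
4 → replaces 9 → [2, 4, 15, 17]
23 → extends → [2, 4, 15, 17, 23]
20 → replaces 23 → [2, 4, 15, 17, 20]
Length 5; one witness is 7, 12, 15, 17, 23.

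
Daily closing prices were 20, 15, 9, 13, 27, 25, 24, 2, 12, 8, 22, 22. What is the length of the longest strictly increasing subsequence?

Let dp[i] be the length of the longest such subsequence ending at index i:
i:      1  2  3  4  5  6  7  8  9 10 11 12
a[i]:  20 15  9 13 27 25 24  2 12  8 22 22
dp:     1  1  1  2  3  3  3  1  2  2  3  3
Maximum dp value is 3.

3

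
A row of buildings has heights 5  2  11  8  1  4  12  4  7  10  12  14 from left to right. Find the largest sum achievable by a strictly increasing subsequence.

Let S[i] be the best sum of a strictly increasing subsequence ending at i:
i:      1  2  3  4  5  6  7  8  9 10 11 12
a[i]:   5  2 11  8  1  4 12  4  7 10 12 14
S:      5  2 16 13  1  6 28  6 13 23 35 49
Maximum is 49 (e.g. 2 + 4 + 7 + 10 + 12 + 14).

49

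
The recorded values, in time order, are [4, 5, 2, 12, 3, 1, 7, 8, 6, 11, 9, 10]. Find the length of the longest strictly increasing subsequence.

Let dp[i] be the length of the longest such subsequence ending at index i:
i:      1  2  3  4  5  6  7  8  9 10 11 12
a[i]:   4  5  2 12  3  1  7  8  6 11  9 10
dp:     1  2  1  3  2  1  3  4  3  5  5  6
Maximum dp value is 6.

6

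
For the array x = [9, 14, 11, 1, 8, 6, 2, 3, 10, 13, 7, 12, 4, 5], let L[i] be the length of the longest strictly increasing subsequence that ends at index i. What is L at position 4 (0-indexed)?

dp[i] = 1 + max{dp[j] : j<i, x[j]<x[i]} (or 1 if no such j):
i:      0  1  2  3  4  5  6  7  8  9 10 11 12 13
x[i]:   9 14 11  1  8  6  2  3 10 13  7 12  4  5
dp:     1  2  2  1  2  2  2  3  4  5  4  5  4  5
At index 4 the value is 2.

2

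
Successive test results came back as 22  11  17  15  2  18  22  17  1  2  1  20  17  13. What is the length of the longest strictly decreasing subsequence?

5

Negate each value so 'decreasing' becomes 'increasing', then run patience tails on the negated sequence:
-22 → extends → [-22]
-11 → extends → [-22, -11]
-17 → replaces -11 → [-22, -17]
-15 → extends → [-22, -17, -15]
-2 → extends → [-22, -17, -15, -2]
-18 → replaces -17 → [-22, -18, -15, -2]
-22 → already a tail → [-22, -18, -15, -2]
-17 → replaces -15 → [-22, -18, -17, -2]
-1 → extends → [-22, -18, -17, -2, -1]
-2 → already a tail → [-22, -18, -17, -2, -1]
-1 → already a tail → [-22, -18, -17, -2, -1]
-20 → replaces -18 → [-22, -20, -17, -2, -1]
-17 → already a tail → [-22, -20, -17, -2, -1]
-13 → replaces -2 → [-22, -20, -17, -13, -1]
Five tails, so the longest strictly decreasing subsequence of the original has length 5.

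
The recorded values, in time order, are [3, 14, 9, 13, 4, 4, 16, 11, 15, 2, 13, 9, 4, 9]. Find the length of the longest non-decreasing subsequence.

Track the smallest tail for each achievable length (allowing ties):
3 → extends → [3]
14 → extends → [3, 14]
9 → replaces 14 → [3, 9]
13 → extends → [3, 9, 13]
4 → replaces 9 → [3, 4, 13]
4 → replaces 13 → [3, 4, 4]
16 → extends → [3, 4, 4, 16]
11 → replaces 16 → [3, 4, 4, 11]
15 → extends → [3, 4, 4, 11, 15]
2 → replaces 3 → [2, 4, 4, 11, 15]
13 → replaces 15 → [2, 4, 4, 11, 13]
9 → replaces 11 → [2, 4, 4, 9, 13]
4 → replaces 9 → [2, 4, 4, 4, 13]
9 → replaces 13 → [2, 4, 4, 4, 9]
Five tails, so the longest non-decreasing subsequence has length 5 (e.g. 3, 4, 4, 11, 15).

5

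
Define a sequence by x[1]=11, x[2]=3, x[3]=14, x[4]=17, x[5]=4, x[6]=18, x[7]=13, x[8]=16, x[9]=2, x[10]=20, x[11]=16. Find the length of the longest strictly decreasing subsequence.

3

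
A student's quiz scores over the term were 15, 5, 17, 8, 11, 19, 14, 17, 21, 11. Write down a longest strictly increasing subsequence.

Patience tails give the LIS length; then backtrack through the dp parents:
15 → extends → [15]
5 → replaces 15 → [5]
17 → extends → [5, 17]
8 → replaces 17 → [5, 8]
11 → extends → [5, 8, 11]
19 → extends → [5, 8, 11, 19]
14 → replaces 19 → [5, 8, 11, 14]
17 → extends → [5, 8, 11, 14, 17]
21 → extends → [5, 8, 11, 14, 17, 21]
11 → already a tail → [5, 8, 11, 14, 17, 21]
Length 6; one witness is 5, 8, 11, 14, 17, 21.

5, 8, 11, 14, 17, 21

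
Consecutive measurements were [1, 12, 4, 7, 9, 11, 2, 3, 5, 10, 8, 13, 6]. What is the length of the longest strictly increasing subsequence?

Let dp[i] be the length of the longest such subsequence ending at index i:
i:      1  2  3  4  5  6  7  8  9 10 11 12 13
a[i]:   1 12  4  7  9 11  2  3  5 10  8 13  6
dp:     1  2  2  3  4  5  2  3  4  5  5  6  5
Maximum dp value is 6.

6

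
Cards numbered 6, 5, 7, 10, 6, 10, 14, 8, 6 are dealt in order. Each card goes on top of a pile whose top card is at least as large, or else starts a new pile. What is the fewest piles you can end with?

Place each on the leftmost legal pile:
6 → new pile 1 (tops now [6])
5 → pile 1 (tops now [5])
7 → new pile 2 (tops now [5, 7])
10 → new pile 3 (tops now [5, 7, 10])
6 → pile 2 (tops now [5, 6, 10])
10 → pile 3 (tops now [5, 6, 10])
14 → new pile 4 (tops now [5, 6, 10, 14])
8 → pile 3 (tops now [5, 6, 8, 14])
6 → pile 2 (tops now [5, 6, 8, 14])
Four piles.

4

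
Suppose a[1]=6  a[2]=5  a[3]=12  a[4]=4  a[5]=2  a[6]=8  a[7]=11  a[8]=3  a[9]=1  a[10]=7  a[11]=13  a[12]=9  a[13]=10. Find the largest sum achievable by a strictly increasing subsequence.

Let S[i] be the best sum of a strictly increasing subsequence ending at i:
i:      1  2  3  4  5  6  7  8  9 10 11 12 13
a[i]:   6  5 12  4  2  8 11  3  1  7 13  9 10
S:      6  5 18  4  2 14 25  5  1 13 38 23 33
Maximum is 38 (e.g. 6 + 8 + 11 + 13).

38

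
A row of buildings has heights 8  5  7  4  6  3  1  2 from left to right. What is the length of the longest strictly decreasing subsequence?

Negate each value so 'decreasing' becomes 'increasing', then run patience tails on the negated sequence:
-8 → extends → [-8]
-5 → extends → [-8, -5]
-7 → replaces -5 → [-8, -7]
-4 → extends → [-8, -7, -4]
-6 → replaces -4 → [-8, -7, -6]
-3 → extends → [-8, -7, -6, -3]
-1 → extends → [-8, -7, -6, -3, -1]
-2 → replaces -1 → [-8, -7, -6, -3, -2]
Five tails, so the longest strictly decreasing subsequence of the original has length 5.

5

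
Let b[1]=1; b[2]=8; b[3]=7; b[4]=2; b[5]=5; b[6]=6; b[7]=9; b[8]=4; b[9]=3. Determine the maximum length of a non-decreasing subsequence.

Track the smallest tail for each achievable length (allowing ties):
1 → extends → [1]
8 → extends → [1, 8]
7 → replaces 8 → [1, 7]
2 → replaces 7 → [1, 2]
5 → extends → [1, 2, 5]
6 → extends → [1, 2, 5, 6]
9 → extends → [1, 2, 5, 6, 9]
4 → replaces 5 → [1, 2, 4, 6, 9]
3 → replaces 4 → [1, 2, 3, 6, 9]
Five tails, so the longest non-decreasing subsequence has length 5 (e.g. 1, 2, 5, 6, 9).

5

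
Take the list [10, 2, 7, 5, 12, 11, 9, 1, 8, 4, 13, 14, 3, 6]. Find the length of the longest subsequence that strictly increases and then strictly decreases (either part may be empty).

inc[i] = longest strictly increasing subsequence ending at i; dec[i] = longest strictly decreasing subsequence starting at i:
i:      1  2  3  4  5  6  7  8  9 10 11 12 13 14
a[i]:  10  2  7  5 12 11  9  1  8  4 13 14  3  6
inc:    1  1  2  2  3  3  3  1  3  2  4  5  2  3
dec:    5  2  4  3  6  5  4  1  3  2  2  2  1  1
Best peak at i=5 (value 12): inc=3, dec=6, length 3+6−1 = 8.

8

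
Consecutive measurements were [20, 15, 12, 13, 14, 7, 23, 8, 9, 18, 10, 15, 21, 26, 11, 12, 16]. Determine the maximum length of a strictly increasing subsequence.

7

Let dp[i] be the length of the longest such subsequence ending at index i:
i:      1  2  3  4  5  6  7  8  9 10 11 12 13 14 15 16 17
a[i]:  20 15 12 13 14  7 23  8  9 18 10 15 21 26 11 12 16
dp:     1  1  1  2  3  1  4  2  3  4  4  5  6  7  5  6  7
Maximum dp value is 7.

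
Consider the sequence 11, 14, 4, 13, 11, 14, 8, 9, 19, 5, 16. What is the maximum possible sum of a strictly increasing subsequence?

57

Let S[i] be the best sum of a strictly increasing subsequence ending at i:
i:      1  2  3  4  5  6  7  8  9 10 11
a[i]:  11 14  4 13 11 14  8  9 19  5 16
S:     11 25  4 24 15 38 12 21 57  9 54
Maximum is 57 (e.g. 11 + 13 + 14 + 19).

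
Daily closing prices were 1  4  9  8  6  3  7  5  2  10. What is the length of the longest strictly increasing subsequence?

5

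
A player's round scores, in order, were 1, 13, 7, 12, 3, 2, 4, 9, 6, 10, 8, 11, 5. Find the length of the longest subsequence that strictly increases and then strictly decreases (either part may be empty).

inc[i] = longest strictly increasing subsequence ending at i; dec[i] = longest strictly decreasing subsequence starting at i:
i:      1  2  3  4  5  6  7  8  9 10 11 12 13
a[i]:   1 13  7 12  3  2  4  9  6 10  8 11  5
inc:    1  2  2  3  2  2  3  4  4  5  5  6  4
dec:    1  5  3  4  2  1  1  3  2  3  2  2  1
Best peak at i=10 (value 10): inc=5, dec=3, length 5+3−1 = 7.

7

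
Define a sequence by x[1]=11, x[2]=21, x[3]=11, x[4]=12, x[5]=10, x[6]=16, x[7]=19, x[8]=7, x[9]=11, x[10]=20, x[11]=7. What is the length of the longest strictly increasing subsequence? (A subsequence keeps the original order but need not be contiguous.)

Let dp[i] be the length of the longest such subsequence ending at index i:
i:      1  2  3  4  5  6  7  8  9 10 11
x[i]:  11 21 11 12 10 16 19  7 11 20  7
dp:     1  2  1  2  1  3  4  1  2  5  1
Maximum dp value is 5.

5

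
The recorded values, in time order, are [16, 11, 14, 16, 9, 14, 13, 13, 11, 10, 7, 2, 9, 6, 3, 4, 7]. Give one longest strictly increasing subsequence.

2, 3, 4, 7

Patience tails give the LIS length; then backtrack through the dp parents:
16 → extends → [16]
11 → replaces 16 → [11]
14 → extends → [11, 14]
16 → extends → [11, 14, 16]
9 → replaces 11 → [9, 14, 16]
14 → already a tail → [9, 14, 16]
13 → replaces 14 → [9, 13, 16]
13 → already a tail → [9, 13, 16]
11 → replaces 13 → [9, 11, 16]
10 → replaces 11 → [9, 10, 16]
7 → replaces 9 → [7, 10, 16]
2 → replaces 7 → [2, 10, 16]
9 → replaces 10 → [2, 9, 16]
6 → replaces 9 → [2, 6, 16]
3 → replaces 6 → [2, 3, 16]
4 → replaces 16 → [2, 3, 4]
7 → extends → [2, 3, 4, 7]
Length 4; one witness is 2, 3, 4, 7.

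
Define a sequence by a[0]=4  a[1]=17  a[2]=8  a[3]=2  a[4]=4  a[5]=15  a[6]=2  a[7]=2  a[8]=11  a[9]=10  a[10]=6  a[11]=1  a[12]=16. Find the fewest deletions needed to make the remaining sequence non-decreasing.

8

Fewest deletions = n − (longest non-decreasing subsequence).
i:      0  1  2  3  4  5  6  7  8  9 10 11 12
a[i]:   4 17  8  2  4 15  2  2 11 10  6  1 16
dp:     1  2  2  1  2  3  2  3  4  4  4  1  5
max dp = 5, so deletions = 13 − 5 = 8.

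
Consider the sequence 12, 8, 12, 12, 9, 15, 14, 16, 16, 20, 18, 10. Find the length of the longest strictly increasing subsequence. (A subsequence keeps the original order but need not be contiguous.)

5

Track the smallest tail for each achievable length (strict):
12 → extends → [12]
8 → replaces 12 → [8]
12 → extends → [8, 12]
12 → already a tail → [8, 12]
9 → replaces 12 → [8, 9]
15 → extends → [8, 9, 15]
14 → replaces 15 → [8, 9, 14]
16 → extends → [8, 9, 14, 16]
16 → already a tail → [8, 9, 14, 16]
20 → extends → [8, 9, 14, 16, 20]
18 → replaces 20 → [8, 9, 14, 16, 18]
10 → replaces 14 → [8, 9, 10, 16, 18]
Five tails, so the longest strictly increasing subsequence has length 5 (e.g. 8, 12, 15, 16, 20).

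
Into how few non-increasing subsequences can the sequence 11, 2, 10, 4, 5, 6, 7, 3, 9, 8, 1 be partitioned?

6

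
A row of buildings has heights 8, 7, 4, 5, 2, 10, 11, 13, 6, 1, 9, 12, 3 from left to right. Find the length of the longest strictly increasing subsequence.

Let dp[i] be the length of the longest such subsequence ending at index i:
i:      1  2  3  4  5  6  7  8  9 10 11 12 13
a[i]:   8  7  4  5  2 10 11 13  6  1  9 12  3
dp:     1  1  1  2  1  3  4  5  3  1  4  5  2
Maximum dp value is 5.

5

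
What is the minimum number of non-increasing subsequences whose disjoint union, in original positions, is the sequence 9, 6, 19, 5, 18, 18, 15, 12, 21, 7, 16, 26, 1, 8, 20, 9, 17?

Place each on the leftmost legal pile:
9 → new pile 1 (tops now [9])
6 → pile 1 (tops now [6])
19 → new pile 2 (tops now [6, 19])
5 → pile 1 (tops now [5, 19])
18 → pile 2 (tops now [5, 18])
18 → pile 2 (tops now [5, 18])
15 → pile 2 (tops now [5, 15])
12 → pile 2 (tops now [5, 12])
21 → new pile 3 (tops now [5, 12, 21])
7 → pile 2 (tops now [5, 7, 21])
16 → pile 3 (tops now [5, 7, 16])
26 → new pile 4 (tops now [5, 7, 16, 26])
1 → pile 1 (tops now [1, 7, 16, 26])
8 → pile 3 (tops now [1, 7, 8, 26])
20 → pile 4 (tops now [1, 7, 8, 20])
9 → pile 4 (tops now [1, 7, 8, 9])
17 → new pile 5 (tops now [1, 7, 8, 9, 17])
Five piles.

5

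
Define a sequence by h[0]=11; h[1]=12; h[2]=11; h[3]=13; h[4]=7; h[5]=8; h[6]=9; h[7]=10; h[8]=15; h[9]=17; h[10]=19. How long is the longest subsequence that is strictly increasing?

7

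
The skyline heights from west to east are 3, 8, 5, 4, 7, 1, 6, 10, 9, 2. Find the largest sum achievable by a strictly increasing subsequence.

Let S[i] be the best sum of a strictly increasing subsequence ending at i:
i:      1  2  3  4  5  6  7  8  9 10
a[i]:   3  8  5  4  7  1  6 10  9  2
S:      3 11  8  7 15  1 14 25 24  3
Maximum is 25 (e.g. 3 + 5 + 7 + 10).

25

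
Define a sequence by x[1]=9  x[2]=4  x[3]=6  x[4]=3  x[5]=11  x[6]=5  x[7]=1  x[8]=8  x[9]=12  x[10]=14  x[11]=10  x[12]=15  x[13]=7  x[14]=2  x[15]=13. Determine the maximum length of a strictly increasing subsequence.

6

Track the smallest tail for each achievable length (strict):
9 → extends → [9]
4 → replaces 9 → [4]
6 → extends → [4, 6]
3 → replaces 4 → [3, 6]
11 → extends → [3, 6, 11]
5 → replaces 6 → [3, 5, 11]
1 → replaces 3 → [1, 5, 11]
8 → replaces 11 → [1, 5, 8]
12 → extends → [1, 5, 8, 12]
14 → extends → [1, 5, 8, 12, 14]
10 → replaces 12 → [1, 5, 8, 10, 14]
15 → extends → [1, 5, 8, 10, 14, 15]
7 → replaces 8 → [1, 5, 7, 10, 14, 15]
2 → replaces 5 → [1, 2, 7, 10, 14, 15]
13 → replaces 14 → [1, 2, 7, 10, 13, 15]
Six tails, so the longest strictly increasing subsequence has length 6 (e.g. 4, 6, 11, 12, 14, 15).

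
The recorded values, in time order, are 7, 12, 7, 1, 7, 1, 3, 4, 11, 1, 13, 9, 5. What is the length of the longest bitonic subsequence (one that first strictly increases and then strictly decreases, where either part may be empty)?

7

inc[i] = longest strictly increasing subsequence ending at i; dec[i] = longest strictly decreasing subsequence starting at i:
i:      1  2  3  4  5  6  7  8  9 10 11 12 13
a[i]:   7 12  7  1  7  1  3  4 11  1 13  9  5
inc:    1  2  1  1  2  1  2  3  4  1  5  4  4
dec:    3  4  3  1  3  1  2  2  3  1  3  2  1
Best peak at i=11 (value 13): inc=5, dec=3, length 5+3−1 = 7.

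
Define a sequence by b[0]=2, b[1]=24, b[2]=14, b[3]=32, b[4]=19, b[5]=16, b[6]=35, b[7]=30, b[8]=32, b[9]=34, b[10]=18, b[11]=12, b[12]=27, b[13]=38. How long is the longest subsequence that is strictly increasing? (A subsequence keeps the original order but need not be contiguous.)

7

Track the smallest tail for each achievable length (strict):
2 → extends → [2]
24 → extends → [2, 24]
14 → replaces 24 → [2, 14]
32 → extends → [2, 14, 32]
19 → replaces 32 → [2, 14, 19]
16 → replaces 19 → [2, 14, 16]
35 → extends → [2, 14, 16, 35]
30 → replaces 35 → [2, 14, 16, 30]
32 → extends → [2, 14, 16, 30, 32]
34 → extends → [2, 14, 16, 30, 32, 34]
18 → replaces 30 → [2, 14, 16, 18, 32, 34]
12 → replaces 14 → [2, 12, 16, 18, 32, 34]
27 → replaces 32 → [2, 12, 16, 18, 27, 34]
38 → extends → [2, 12, 16, 18, 27, 34, 38]
Seven tails, so the longest strictly increasing subsequence has length 7 (e.g. 2, 14, 19, 30, 32, 34, 38).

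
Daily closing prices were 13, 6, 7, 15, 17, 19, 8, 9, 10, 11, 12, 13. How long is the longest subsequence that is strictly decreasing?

Negate each value so 'decreasing' becomes 'increasing', then run patience tails on the negated sequence:
-13 → extends → [-13]
-6 → extends → [-13, -6]
-7 → replaces -6 → [-13, -7]
-15 → replaces -13 → [-15, -7]
-17 → replaces -15 → [-17, -7]
-19 → replaces -17 → [-19, -7]
-8 → replaces -7 → [-19, -8]
-9 → replaces -8 → [-19, -9]
-10 → replaces -9 → [-19, -10]
-11 → replaces -10 → [-19, -11]
-12 → replaces -11 → [-19, -12]
-13 → replaces -12 → [-19, -13]
Two tails, so the longest strictly decreasing subsequence of the original has length 2.

2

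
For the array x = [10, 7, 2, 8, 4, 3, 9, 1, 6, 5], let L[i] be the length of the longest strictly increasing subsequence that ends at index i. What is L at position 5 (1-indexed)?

2

dp[i] = 1 + max{dp[j] : j<i, x[j]<x[i]} (or 1 if no such j):
i:      1  2  3  4  5  6  7  8  9 10
x[i]:  10  7  2  8  4  3  9  1  6  5
dp:     1  1  1  2  2  2  3  1  3  3
At index 5 the value is 2.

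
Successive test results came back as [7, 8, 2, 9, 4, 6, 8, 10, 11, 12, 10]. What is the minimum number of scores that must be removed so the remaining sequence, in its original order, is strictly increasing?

Fewest deletions = n − (longest strictly increasing subsequence).
Patience tails:
7 → extends → [7]
8 → extends → [7, 8]
2 → replaces 7 → [2, 8]
9 → extends → [2, 8, 9]
4 → replaces 8 → [2, 4, 9]
6 → replaces 9 → [2, 4, 6]
8 → extends → [2, 4, 6, 8]
10 → extends → [2, 4, 6, 8, 10]
11 → extends → [2, 4, 6, 8, 10, 11]
12 → extends → [2, 4, 6, 8, 10, 11, 12]
10 → already a tail → [2, 4, 6, 8, 10, 11, 12]
Longest strictly increasing subsequence has length 7, so deletions = 11 − 7 = 4.

4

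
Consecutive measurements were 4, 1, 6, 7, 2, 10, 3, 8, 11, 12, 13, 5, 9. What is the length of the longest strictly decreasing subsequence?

3

Let dp[i] be the longest strictly decreasing subsequence ending at i:
i:      1  2  3  4  5  6  7  8  9 10 11 12 13
a[i]:   4  1  6  7  2 10  3  8 11 12 13  5  9
dp:     1  2  1  1  2  1  2  2  1  1  1  3  2
Maximum is 3.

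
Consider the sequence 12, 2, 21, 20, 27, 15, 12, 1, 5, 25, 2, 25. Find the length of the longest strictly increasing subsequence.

3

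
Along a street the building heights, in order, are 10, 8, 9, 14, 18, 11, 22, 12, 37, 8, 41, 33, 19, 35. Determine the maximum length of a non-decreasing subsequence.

Track the smallest tail for each achievable length (allowing ties):
10 → extends → [10]
8 → replaces 10 → [8]
9 → extends → [8, 9]
14 → extends → [8, 9, 14]
18 → extends → [8, 9, 14, 18]
11 → replaces 14 → [8, 9, 11, 18]
22 → extends → [8, 9, 11, 18, 22]
12 → replaces 18 → [8, 9, 11, 12, 22]
37 → extends → [8, 9, 11, 12, 22, 37]
8 → replaces 9 → [8, 8, 11, 12, 22, 37]
41 → extends → [8, 8, 11, 12, 22, 37, 41]
33 → replaces 37 → [8, 8, 11, 12, 22, 33, 41]
19 → replaces 22 → [8, 8, 11, 12, 19, 33, 41]
35 → replaces 41 → [8, 8, 11, 12, 19, 33, 35]
Seven tails, so the longest non-decreasing subsequence has length 7 (e.g. 8, 9, 14, 18, 22, 37, 41).

7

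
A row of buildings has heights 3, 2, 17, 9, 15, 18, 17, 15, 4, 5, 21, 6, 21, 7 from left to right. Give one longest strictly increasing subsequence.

Patience tails give the LIS length; then backtrack through the dp parents:
3 → extends → [3]
2 → replaces 3 → [2]
17 → extends → [2, 17]
9 → replaces 17 → [2, 9]
15 → extends → [2, 9, 15]
18 → extends → [2, 9, 15, 18]
17 → replaces 18 → [2, 9, 15, 17]
15 → already a tail → [2, 9, 15, 17]
4 → replaces 9 → [2, 4, 15, 17]
5 → replaces 15 → [2, 4, 5, 17]
21 → extends → [2, 4, 5, 17, 21]
6 → replaces 17 → [2, 4, 5, 6, 21]
21 → already a tail → [2, 4, 5, 6, 21]
7 → replaces 21 → [2, 4, 5, 6, 7]
Length 5; one witness is 3, 9, 15, 18, 21.

3, 9, 15, 18, 21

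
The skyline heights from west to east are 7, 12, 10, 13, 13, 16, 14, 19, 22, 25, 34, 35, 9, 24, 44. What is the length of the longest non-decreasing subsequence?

11

Track the smallest tail for each achievable length (allowing ties):
7 → extends → [7]
12 → extends → [7, 12]
10 → replaces 12 → [7, 10]
13 → extends → [7, 10, 13]
13 → extends → [7, 10, 13, 13]
16 → extends → [7, 10, 13, 13, 16]
14 → replaces 16 → [7, 10, 13, 13, 14]
19 → extends → [7, 10, 13, 13, 14, 19]
22 → extends → [7, 10, 13, 13, 14, 19, 22]
25 → extends → [7, 10, 13, 13, 14, 19, 22, 25]
34 → extends → [7, 10, 13, 13, 14, 19, 22, 25, 34]
35 → extends → [7, 10, 13, 13, 14, 19, 22, 25, 34, 35]
9 → replaces 10 → [7, 9, 13, 13, 14, 19, 22, 25, 34, 35]
24 → replaces 25 → [7, 9, 13, 13, 14, 19, 22, 24, 34, 35]
44 → extends → [7, 9, 13, 13, 14, 19, 22, 24, 34, 35, 44]
Eleven tails, so the longest non-decreasing subsequence has length 11 (e.g. 7, 12, 13, 13, 16, 19, 22, 25, 34, 35, 44).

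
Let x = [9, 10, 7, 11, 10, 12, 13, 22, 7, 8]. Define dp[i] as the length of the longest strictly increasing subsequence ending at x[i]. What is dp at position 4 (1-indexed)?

3

dp[i] = 1 + max{dp[j] : j<i, x[j]<x[i]} (or 1 if no such j):
i:      1  2  3  4  5  6  7  8  9 10
x[i]:   9 10  7 11 10 12 13 22  7  8
dp:     1  2  1  3  2  4  5  6  1  2
At index 4 the value is 3.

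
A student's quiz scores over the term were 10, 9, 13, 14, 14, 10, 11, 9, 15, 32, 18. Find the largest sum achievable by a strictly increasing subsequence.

Let S[i] be the best sum of a strictly increasing subsequence ending at i:
i:      1  2  3  4  5  6  7  8  9 10 11
a[i]:  10  9 13 14 14 10 11  9 15 32 18
S:     10  9 23 37 37 19 30  9 52 84 70
Maximum is 84 (e.g. 10 + 13 + 14 + 15 + 32).

84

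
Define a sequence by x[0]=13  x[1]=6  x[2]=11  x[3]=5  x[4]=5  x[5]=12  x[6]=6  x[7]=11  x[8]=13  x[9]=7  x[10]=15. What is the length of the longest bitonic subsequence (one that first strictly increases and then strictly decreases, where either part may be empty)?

5

inc[i] = longest strictly increasing subsequence ending at i; dec[i] = longest strictly decreasing subsequence starting at i:
i:      0  1  2  3  4  5  6  7  8  9 10
x[i]:  13  6 11  5  5 12  6 11 13  7 15
inc:    1  1  2  1  1  3  2  3  4  3  5
dec:    4  2  2  1  1  3  1  2  2  1  1
Best peak at i=5 (value 12): inc=3, dec=3, length 3+3−1 = 5.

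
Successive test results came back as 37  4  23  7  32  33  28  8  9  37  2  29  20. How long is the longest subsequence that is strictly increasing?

Track the smallest tail for each achievable length (strict):
37 → extends → [37]
4 → replaces 37 → [4]
23 → extends → [4, 23]
7 → replaces 23 → [4, 7]
32 → extends → [4, 7, 32]
33 → extends → [4, 7, 32, 33]
28 → replaces 32 → [4, 7, 28, 33]
8 → replaces 28 → [4, 7, 8, 33]
9 → replaces 33 → [4, 7, 8, 9]
37 → extends → [4, 7, 8, 9, 37]
2 → replaces 4 → [2, 7, 8, 9, 37]
29 → replaces 37 → [2, 7, 8, 9, 29]
20 → replaces 29 → [2, 7, 8, 9, 20]
Five tails, so the longest strictly increasing subsequence has length 5 (e.g. 4, 23, 32, 33, 37).

5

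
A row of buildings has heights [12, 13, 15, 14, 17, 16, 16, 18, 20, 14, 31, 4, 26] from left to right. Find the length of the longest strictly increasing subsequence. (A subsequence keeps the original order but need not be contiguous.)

7

Let dp[i] be the length of the longest such subsequence ending at index i:
i:      1  2  3  4  5  6  7  8  9 10 11 12 13
a[i]:  12 13 15 14 17 16 16 18 20 14 31  4 26
dp:     1  2  3  3  4  4  4  5  6  3  7  1  7
Maximum dp value is 7.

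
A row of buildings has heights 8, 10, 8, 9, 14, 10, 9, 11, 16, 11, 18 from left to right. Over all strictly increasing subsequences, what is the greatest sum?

Let S[i] be the best sum of a strictly increasing subsequence ending at i:
i:      1  2  3  4  5  6  7  8  9 10 11
a[i]:   8 10  8  9 14 10  9 11 16 11 18
S:      8 18  8 17 32 27 17 38 54 38 72
Maximum is 72 (e.g. 8 + 9 + 10 + 11 + 16 + 18).

72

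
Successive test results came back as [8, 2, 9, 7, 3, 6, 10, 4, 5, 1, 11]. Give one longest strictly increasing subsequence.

2, 3, 6, 10, 11

Patience tails give the LIS length; then backtrack through the dp parents:
8 → extends → [8]
2 → replaces 8 → [2]
9 → extends → [2, 9]
7 → replaces 9 → [2, 7]
3 → replaces 7 → [2, 3]
6 → extends → [2, 3, 6]
10 → extends → [2, 3, 6, 10]
4 → replaces 6 → [2, 3, 4, 10]
5 → replaces 10 → [2, 3, 4, 5]
1 → replaces 2 → [1, 3, 4, 5]
11 → extends → [1, 3, 4, 5, 11]
Length 5; one witness is 2, 3, 6, 10, 11.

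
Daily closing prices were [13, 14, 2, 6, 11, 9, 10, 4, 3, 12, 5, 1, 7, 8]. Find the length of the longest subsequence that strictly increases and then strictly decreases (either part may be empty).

7

inc[i] = longest strictly increasing subsequence ending at i; dec[i] = longest strictly decreasing subsequence starting at i:
i:      1  2  3  4  5  6  7  8  9 10 11 12 13 14
a[i]:  13 14  2  6 11  9 10  4  3 12  5  1  7  8
inc:    1  2  1  2  3  3  4  2  2  5  3  1  4  5
dec:    6  6  2  4  5  4  4  3  2  3  2  1  1  1
Best peak at i=2 (value 14): inc=2, dec=6, length 2+6−1 = 7.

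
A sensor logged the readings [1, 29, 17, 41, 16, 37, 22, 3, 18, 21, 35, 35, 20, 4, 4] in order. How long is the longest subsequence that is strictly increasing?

Let dp[i] be the length of the longest such subsequence ending at index i:
i:      1  2  3  4  5  6  7  8  9 10 11 12 13 14 15
a[i]:   1 29 17 41 16 37 22  3 18 21 35 35 20  4  4
dp:     1  2  2  3  2  3  3  2  3  4  5  5  4  3  3
Maximum dp value is 5.

5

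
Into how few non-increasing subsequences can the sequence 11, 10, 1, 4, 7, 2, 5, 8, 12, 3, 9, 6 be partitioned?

Place each on the leftmost legal pile:
11 → new pile 1 (tops now [11])
10 → pile 1 (tops now [10])
1 → pile 1 (tops now [1])
4 → new pile 2 (tops now [1, 4])
7 → new pile 3 (tops now [1, 4, 7])
2 → pile 2 (tops now [1, 2, 7])
5 → pile 3 (tops now [1, 2, 5])
8 → new pile 4 (tops now [1, 2, 5, 8])
12 → new pile 5 (tops now [1, 2, 5, 8, 12])
3 → pile 3 (tops now [1, 2, 3, 8, 12])
9 → pile 5 (tops now [1, 2, 3, 8, 9])
6 → pile 4 (tops now [1, 2, 3, 6, 9])
Five piles.

5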